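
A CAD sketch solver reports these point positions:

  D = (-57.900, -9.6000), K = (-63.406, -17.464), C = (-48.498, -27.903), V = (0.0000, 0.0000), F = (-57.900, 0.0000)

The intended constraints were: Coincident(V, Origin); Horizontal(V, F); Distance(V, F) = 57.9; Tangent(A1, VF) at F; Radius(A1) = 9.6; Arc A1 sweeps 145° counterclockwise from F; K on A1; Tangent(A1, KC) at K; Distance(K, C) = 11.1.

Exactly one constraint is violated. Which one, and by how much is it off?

Distance(K, C) = 11.1 — off by 7.10.

V = (0.00, 0.00) ✓; V.y = 0.00, F.y = 0.00 ✓; |VF| = 57.90 ✓; ∠(DF, FV) = 90.00° ✓; |DF| = 9.600 ✓; bearing(D→K) − bearing(D→F) = 145.0° ✓; |DK| = 9.600 ✓; ∠(DK, KC) = 90.00° ✓; |KC| = 18.20 ✗.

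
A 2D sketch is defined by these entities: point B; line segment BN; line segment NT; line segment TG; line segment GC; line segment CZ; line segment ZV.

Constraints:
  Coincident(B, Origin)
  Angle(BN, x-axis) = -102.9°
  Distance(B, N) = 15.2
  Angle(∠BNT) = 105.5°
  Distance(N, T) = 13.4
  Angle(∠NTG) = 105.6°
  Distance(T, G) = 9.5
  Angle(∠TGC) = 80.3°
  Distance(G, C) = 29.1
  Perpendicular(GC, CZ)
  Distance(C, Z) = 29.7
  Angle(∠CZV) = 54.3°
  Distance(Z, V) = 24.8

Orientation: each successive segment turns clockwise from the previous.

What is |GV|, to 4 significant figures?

17.67

B is at the origin; BN runs at -102.9° with length 15.2, so N = (-3.393, -14.82). ∠BNT = 105.5° gives NT at -177.4° from the x-axis; with |NT| = 13.4, T = (-16.78, -15.42). ∠NTG = 105.6° gives TG at 108.2° from the x-axis; with |TG| = 9.5, G = (-19.75, -6.399). ∠TGC = 80.3° gives GC at 8.500° from the x-axis; with |GC| = 29.1, C = (9.034, -2.098). GC ⟂ CZ, so CZ runs at -81.50°; with |CZ| = 29.7, Z = (13.42, -31.47). ∠CZV = 54.3° gives ZV at 152.8° from the x-axis; with |ZV| = 24.8, V = (-8.634, -20.14). Then |GV| = |V − G| = 17.67.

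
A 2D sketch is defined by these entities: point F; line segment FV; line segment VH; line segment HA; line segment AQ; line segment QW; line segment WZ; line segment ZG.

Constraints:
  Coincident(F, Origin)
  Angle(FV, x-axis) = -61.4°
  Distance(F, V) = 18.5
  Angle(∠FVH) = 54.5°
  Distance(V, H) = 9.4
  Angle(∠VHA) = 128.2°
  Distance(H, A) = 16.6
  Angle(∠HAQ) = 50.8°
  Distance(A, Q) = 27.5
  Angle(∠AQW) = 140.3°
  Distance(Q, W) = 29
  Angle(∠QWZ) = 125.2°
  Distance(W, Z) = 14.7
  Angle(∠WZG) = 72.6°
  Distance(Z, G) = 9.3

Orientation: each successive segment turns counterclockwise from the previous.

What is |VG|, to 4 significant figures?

26.36

F is at the origin; FV runs at -61.4° with length 18.5, so V = (8.856, -16.24). ∠FVH = 54.5° gives VH at 64.10° from the x-axis; with |VH| = 9.4, H = (12.96, -7.787). ∠VHA = 128.2° gives HA at 115.9° from the x-axis; with |HA| = 16.6, A = (5.711, 7.146). ∠HAQ = 50.8° gives AQ at -114.9° from the x-axis; with |AQ| = 27.5, Q = (-5.868, -17.80). ∠AQW = 140.3° gives QW at -75.20° from the x-axis; with |QW| = 29.0, W = (1.540, -45.84). ∠QWZ = 125.2° gives WZ at -20.40° from the x-axis; with |WZ| = 14.7, Z = (15.32, -50.96). ∠WZG = 72.6° gives ZG at 87.00° from the x-axis; with |ZG| = 9.3, G = (15.81, -41.67). Then |VG| = |G − V| = 26.36.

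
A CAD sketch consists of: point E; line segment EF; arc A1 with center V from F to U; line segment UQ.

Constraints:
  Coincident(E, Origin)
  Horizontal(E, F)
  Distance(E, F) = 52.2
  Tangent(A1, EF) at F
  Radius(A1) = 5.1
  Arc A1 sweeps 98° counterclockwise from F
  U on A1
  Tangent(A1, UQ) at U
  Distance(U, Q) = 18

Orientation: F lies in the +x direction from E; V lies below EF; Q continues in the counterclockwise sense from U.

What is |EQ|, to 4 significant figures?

54.99

On A1, F sits at bearing 90° from V; a 98° counterclockwise sweep puts U at bearing 188°, so U = V + 5.1·(cos 188°, sin 188°) = (47.15, -5.810). Since A1 is tangent to UQ there, VU ⟂ UQ, so UQ runs along (−sin 188°, cos 188°); with |UQ| = 18.0, Q = (49.65, -23.63). Then |EQ| = |Q − E| = 54.99.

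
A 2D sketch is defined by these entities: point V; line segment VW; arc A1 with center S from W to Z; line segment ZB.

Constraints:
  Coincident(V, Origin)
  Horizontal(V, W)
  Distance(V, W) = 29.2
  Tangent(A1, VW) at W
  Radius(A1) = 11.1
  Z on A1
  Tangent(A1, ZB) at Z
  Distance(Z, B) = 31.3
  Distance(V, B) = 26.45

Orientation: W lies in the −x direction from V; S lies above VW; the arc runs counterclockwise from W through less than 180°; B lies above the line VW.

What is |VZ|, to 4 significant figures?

21.37

V is at the origin; VW is horizontal with |VW| = 29.2 and W on the −x side, so W = (-29.20, 0.000). The tangent condition forces SW to be normal to VW, so S = W + (0, 11.1) = (-29.20, 11.10). Since SZ ⟂ ZB (tangency), |SB| = √(11.1² + 31.3²) = 33.21 regardless of where Z sits on A1. So B lies on both circle(V, 26.45) and circle(S, 33.21); the above-VW intersection is B = (0.2502, 26.45). Z is the foot of the tangent from B: Z = (-21.07, 3.537).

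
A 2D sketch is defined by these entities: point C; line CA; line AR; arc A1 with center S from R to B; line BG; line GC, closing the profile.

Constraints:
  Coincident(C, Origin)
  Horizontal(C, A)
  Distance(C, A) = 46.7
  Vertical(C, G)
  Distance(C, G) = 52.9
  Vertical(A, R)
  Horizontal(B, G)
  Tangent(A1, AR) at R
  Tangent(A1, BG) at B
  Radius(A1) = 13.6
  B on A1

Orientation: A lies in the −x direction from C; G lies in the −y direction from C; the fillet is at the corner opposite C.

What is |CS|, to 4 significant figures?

51.38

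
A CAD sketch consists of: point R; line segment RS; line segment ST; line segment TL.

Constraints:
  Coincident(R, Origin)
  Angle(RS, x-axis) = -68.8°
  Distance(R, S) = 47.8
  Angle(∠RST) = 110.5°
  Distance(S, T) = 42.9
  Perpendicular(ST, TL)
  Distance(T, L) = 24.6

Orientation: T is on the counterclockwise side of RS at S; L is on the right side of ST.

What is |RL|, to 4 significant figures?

91.49

R is at the origin; RS runs at -68.8° with length 47.8, so S = 47.8·(cos -68.8°, sin -68.8°) = (17.29, -44.57). ∠RST = 110.5°, so ST runs at -68.8° + (180° − 110.5°) = 0.7000° from the x-axis; with |ST| = 42.9, T = S + 42.9·(cos 0.7000°, sin 0.7000°) = (60.18, -44.04). The perpendicularity gives TL at right angles to ST; with |TL| = 24.6 on the right of ST, L = T + 24.6·(0.01222, -0.9999) = (60.48, -68.64). Then |RL| = |L − R| = 91.49.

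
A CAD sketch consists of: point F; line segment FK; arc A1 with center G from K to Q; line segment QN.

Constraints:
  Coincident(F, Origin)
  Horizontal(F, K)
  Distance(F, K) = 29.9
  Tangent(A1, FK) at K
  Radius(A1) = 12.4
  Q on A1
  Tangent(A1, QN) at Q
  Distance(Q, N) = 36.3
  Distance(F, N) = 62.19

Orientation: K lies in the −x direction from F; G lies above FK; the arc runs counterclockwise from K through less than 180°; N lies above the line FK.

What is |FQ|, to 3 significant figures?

26.5

F is at the origin; F and K share the same y with |FK| = 29.9 and K on the −x side, so K = (-29.9, 0.00). Tangency of A1 to FK means the radius GK is perpendicular to FK, so G = K + (0, 12.4) = (-29.9, 12.4). Since GQ ⟂ QN (tangency), |GN| = √(12.4² + 36.3²) = 38.4 regardless of where Q sits on A1. So N lies on both circle(F, 62.19) and circle(G, 38.4); the above-FK intersection is N = (-36.8, 50.1). Q is the foot of the tangent from N: Q = (-19.1, 18.5).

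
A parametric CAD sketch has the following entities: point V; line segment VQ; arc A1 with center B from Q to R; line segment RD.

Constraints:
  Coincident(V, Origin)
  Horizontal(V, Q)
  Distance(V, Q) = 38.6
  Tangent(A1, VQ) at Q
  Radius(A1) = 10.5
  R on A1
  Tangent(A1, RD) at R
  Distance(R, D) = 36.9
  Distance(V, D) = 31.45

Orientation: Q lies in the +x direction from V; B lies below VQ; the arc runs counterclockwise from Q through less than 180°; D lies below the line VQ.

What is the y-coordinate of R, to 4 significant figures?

-3.465

Checks: |VQ| = 38.60 ✓; |BQ| = 10.50 ✓; |BR| = 10.50 ✓; ∠(BR, RD) = 90.00° ✓; |RD| = 36.90 ✓; |VD| = 31.45 ✓.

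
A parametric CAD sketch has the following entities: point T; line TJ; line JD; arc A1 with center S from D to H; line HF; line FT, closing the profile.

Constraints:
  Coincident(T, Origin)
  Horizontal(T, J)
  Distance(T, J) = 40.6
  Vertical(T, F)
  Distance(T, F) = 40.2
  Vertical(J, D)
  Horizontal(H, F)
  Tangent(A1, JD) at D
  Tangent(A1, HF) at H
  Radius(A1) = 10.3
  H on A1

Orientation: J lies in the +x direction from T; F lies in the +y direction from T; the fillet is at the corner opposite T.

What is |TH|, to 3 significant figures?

50.3

The virtual corner opposite T is at (40.6, 40.2). Since A1 is tangent to JD there, SD ⟂ JD and A1 meets HF tangentially, so SH is at right angles to HF, with radius 10.3, so the center S sits 10.3 in from both sides at S = (30.3, 29.9). That places the tangent points at D = (40.6, 29.9) on JD and H = (30.3, 40.2) on HF. Then |TH| = |H − T| = 50.3.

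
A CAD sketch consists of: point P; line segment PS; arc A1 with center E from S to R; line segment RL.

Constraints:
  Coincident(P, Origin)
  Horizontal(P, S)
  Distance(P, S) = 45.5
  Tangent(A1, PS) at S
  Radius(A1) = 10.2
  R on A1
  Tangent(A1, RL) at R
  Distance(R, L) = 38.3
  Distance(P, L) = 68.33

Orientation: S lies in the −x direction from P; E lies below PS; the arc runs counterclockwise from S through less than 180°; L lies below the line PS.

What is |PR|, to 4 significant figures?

56.83

Checks: |ES| = 10.20 ✓; |ER| = 10.20 ✓; ∠(ER, RL) = 90.00° ✓; |RL| = 38.30 ✓; |PL| = 68.33 ✓.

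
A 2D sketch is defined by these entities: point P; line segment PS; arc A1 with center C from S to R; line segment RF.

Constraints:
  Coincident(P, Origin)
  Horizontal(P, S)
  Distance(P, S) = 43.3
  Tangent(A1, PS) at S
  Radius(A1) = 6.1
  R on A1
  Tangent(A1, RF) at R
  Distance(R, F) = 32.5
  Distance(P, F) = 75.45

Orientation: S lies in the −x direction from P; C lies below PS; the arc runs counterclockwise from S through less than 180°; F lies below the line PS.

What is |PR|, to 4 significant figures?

47.27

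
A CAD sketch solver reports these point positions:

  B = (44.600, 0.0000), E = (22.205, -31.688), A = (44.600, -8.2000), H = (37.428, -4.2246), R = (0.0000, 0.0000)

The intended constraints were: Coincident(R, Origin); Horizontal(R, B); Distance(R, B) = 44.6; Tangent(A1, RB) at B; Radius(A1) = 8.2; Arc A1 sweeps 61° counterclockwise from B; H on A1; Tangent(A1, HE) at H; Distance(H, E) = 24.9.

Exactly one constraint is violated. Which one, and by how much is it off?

Distance(H, E) = 24.9 — off by 6.50.

R = (0.00, 0.00) ✓; R.y = 0.00, B.y = 0.00 ✓; |RB| = 44.60 ✓; ∠(AB, BR) = 90.00° ✓; |AB| = 8.200 ✓; bearing(A→H) − bearing(A→B) = 61.00° ✓; |AH| = 8.200 ✓; ∠(AH, HE) = 90.00° ✓; |HE| = 31.40 ✗.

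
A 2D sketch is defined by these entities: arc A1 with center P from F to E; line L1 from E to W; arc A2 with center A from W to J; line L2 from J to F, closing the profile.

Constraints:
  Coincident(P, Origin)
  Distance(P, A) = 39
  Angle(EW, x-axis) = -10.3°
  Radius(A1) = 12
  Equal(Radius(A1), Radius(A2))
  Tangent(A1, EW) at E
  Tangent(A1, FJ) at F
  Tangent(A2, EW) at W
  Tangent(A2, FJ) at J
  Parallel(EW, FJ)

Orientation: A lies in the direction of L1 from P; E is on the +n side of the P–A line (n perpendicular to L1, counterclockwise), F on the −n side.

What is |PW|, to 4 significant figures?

40.80

The slot axis is L1's direction at -10.3°, so u = (cos -10.3°, sin -10.3°) = (0.9839, -0.1788) and n = (−sin -10.3°, cos -10.3°) = (0.1788, 0.9839). P is at the origin and A lies 39.0 along u from P, so A = 39.0·u = (38.37, -6.973). Tangency of A1 to both parallel lines with radius 12.0 puts E and F at P ± 12.0·n: E = (2.146, 11.81), F = (-2.146, -11.81). Equal radii place W and J the same way about A: W = A + 12.0·n = (40.52, 4.833), J = A − 12.0·n = (36.23, -18.78). Then |PW| = |W − P| = 40.80.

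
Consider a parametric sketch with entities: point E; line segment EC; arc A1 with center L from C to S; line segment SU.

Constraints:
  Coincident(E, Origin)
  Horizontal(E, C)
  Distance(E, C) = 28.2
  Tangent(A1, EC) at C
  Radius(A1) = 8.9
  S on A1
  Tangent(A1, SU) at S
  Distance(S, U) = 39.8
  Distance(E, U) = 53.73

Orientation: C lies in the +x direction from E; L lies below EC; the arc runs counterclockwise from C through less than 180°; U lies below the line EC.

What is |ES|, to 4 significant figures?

21.49

Checks: |LS| = 8.900 ✓; ∠(LS, SU) = 90.00° ✓; |SU| = 39.80 ✓; |EU| = 53.73 ✓.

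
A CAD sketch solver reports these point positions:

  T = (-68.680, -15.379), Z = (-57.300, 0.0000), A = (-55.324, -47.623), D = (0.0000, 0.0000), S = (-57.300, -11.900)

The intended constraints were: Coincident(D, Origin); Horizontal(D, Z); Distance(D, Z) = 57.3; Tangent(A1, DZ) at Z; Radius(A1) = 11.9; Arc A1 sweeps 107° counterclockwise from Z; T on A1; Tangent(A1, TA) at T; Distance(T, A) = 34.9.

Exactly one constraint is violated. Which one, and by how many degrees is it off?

Tangent(A1, TA) at T — off by 5.50°.

D = (0.00, 0.00) ✓; D.y = 0.00, Z.y = 0.00 ✓; |DZ| = 57.30 ✓; ∠(SZ, ZD) = 90.00° ✓; |SZ| = 11.90 ✓; bearing(S→T) − bearing(S→Z) = 107.0° ✓; |ST| = 11.90 ✓; ∠(ST, TA) = 84.50° ✗; |TA| = 34.90 ✓.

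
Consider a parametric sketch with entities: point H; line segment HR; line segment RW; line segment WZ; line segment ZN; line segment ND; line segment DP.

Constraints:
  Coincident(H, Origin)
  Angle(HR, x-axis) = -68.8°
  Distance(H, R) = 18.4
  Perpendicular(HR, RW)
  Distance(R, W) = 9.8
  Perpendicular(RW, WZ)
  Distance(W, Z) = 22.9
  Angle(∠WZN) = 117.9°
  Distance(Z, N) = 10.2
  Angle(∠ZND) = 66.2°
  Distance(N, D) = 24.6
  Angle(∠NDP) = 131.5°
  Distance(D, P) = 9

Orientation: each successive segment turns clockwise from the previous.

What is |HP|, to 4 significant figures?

22.34

∠ZND = 66.2° gives ND at -64.70° from the x-axis; with |ND| = 24.6, D = (6.427, -13.88). ∠NDP = 131.5° gives DP at -113.2° from the x-axis; with |DP| = 9.0, P = (2.882, -22.15). Then |HP| = |P − H| = 22.34.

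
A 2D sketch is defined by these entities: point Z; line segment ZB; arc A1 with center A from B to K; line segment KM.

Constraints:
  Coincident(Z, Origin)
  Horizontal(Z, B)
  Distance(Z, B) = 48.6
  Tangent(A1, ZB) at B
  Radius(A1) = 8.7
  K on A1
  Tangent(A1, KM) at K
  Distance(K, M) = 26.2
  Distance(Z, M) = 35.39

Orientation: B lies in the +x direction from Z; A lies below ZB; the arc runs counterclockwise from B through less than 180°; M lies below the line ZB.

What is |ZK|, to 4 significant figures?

41.83

Checks: |AK| = 8.700 ✓; ∠(AK, KM) = 90.00° ✓; |KM| = 26.20 ✓; |ZM| = 35.39 ✓.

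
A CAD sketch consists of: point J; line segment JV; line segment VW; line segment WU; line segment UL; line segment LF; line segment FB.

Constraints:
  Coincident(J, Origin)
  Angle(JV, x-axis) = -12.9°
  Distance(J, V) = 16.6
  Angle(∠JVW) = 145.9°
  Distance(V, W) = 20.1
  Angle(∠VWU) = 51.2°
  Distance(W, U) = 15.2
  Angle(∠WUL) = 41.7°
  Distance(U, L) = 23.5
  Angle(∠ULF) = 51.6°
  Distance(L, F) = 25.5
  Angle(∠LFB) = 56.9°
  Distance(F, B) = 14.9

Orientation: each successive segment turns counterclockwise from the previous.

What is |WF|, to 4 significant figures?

10.54

J is at the origin; JV runs at -12.9° with length 16.6, so V = (16.18, -3.706). ∠JVW = 145.9° gives VW at 21.20° from the x-axis; with |VW| = 20.1, W = (34.92, 3.563). ∠VWU = 51.2° gives WU at 150.0° from the x-axis; with |WU| = 15.2, U = (21.76, 11.16). ∠WUL = 41.7° gives UL at -71.70° from the x-axis; with |UL| = 23.5, L = (29.14, -11.15). ∠ULF = 51.6° gives LF at 56.70° from the x-axis; with |LF| = 25.5, F = (43.14, 10.16). Then |WF| = |F − W| = 10.54.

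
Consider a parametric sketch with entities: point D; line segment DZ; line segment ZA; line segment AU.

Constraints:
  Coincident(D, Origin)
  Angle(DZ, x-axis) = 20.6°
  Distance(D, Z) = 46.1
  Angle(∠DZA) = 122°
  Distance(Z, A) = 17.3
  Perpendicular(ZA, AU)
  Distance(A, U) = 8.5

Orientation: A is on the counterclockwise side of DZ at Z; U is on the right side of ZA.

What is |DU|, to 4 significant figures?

63.30

D is at the origin; DZ runs at 20.6° with length 46.1, so Z = 46.1·(cos 20.6°, sin 20.6°) = (43.15, 16.22). ∠DZA = 122.0°, so ZA runs at 20.6° + (180° − 122.0°) = 78.60° from the x-axis; with |ZA| = 17.3, A = Z + 17.3·(cos 78.60°, sin 78.60°) = (46.57, 33.18). The perpendicularity gives AU at right angles to ZA; with |AU| = 8.5 on the right of ZA, U = A + 8.5·(0.9803, -0.1977) = (54.90, 31.50). Then |DU| = |U − D| = 63.30.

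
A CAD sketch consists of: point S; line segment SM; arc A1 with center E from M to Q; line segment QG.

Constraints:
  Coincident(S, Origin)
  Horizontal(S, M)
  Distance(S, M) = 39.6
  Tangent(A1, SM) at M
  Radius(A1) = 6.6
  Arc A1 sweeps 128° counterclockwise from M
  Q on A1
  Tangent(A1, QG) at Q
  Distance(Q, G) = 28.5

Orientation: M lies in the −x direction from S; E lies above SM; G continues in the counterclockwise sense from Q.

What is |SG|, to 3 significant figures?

61.6

On A1, M sits at bearing -90° from E; a 128° counterclockwise sweep puts Q at bearing 38°, so Q = E + 6.6·(cos 38°, sin 38°) = (-34.4, 10.7). Tangency of A1 to QG means the radius EQ is perpendicular to QG, so QG runs along (−sin 38°, cos 38°); with |QG| = 28.5, G = (-51.9, 33.1). Then |SG| = |G − S| = 61.6.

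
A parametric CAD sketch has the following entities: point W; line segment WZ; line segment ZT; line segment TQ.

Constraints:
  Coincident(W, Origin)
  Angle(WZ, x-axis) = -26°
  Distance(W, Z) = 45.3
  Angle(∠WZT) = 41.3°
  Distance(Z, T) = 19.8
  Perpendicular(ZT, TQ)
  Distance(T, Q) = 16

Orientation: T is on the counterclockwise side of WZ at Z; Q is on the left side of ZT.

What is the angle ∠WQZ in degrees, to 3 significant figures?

175°

∠WZT = 41.3°, so ZT runs at -26.0° + (180° − 41.3°) = 113° from the x-axis; with |ZT| = 19.8, T = Z + 19.8·(cos 113°, sin 113°) = (33.1, -1.59). ZT ⟂ TQ; with |TQ| = 16.0 on the left of ZT, Q = T + 16.0·(-0.923, -0.386) = (18.3, -7.77). Then cos ∠WQZ = QW·QZ / (|QW||QZ|), giving 175°.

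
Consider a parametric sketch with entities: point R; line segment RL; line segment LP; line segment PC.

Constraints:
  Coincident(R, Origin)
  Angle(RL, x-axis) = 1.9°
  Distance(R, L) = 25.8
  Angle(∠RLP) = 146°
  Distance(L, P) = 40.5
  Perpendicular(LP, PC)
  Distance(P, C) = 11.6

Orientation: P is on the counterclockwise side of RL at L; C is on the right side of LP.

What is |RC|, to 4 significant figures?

67.14

∠RLP = 146.0°, so LP runs at 1.9° + (180° − 146.0°) = 35.90° from the x-axis; with |LP| = 40.5, P = L + 40.5·(cos 35.90°, sin 35.90°) = (58.59, 24.60). LP is perpendicular to PC; with |PC| = 11.6 on the right of LP, C = P + 11.6·(0.5864, -0.8100) = (65.39, 15.21). Then |RC| = |C − R| = 67.14.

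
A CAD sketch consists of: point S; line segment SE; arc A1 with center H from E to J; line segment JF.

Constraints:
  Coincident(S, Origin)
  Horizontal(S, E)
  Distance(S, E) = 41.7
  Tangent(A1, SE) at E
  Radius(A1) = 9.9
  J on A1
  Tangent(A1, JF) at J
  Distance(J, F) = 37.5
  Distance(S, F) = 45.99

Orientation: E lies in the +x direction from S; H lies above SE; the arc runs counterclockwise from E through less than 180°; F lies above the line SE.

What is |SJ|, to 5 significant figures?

51.163

Checks: |HJ| = 9.900 ✓; ∠(HJ, JF) = 90.00° ✓; |JF| = 37.50 ✓; |SF| = 45.99 ✓.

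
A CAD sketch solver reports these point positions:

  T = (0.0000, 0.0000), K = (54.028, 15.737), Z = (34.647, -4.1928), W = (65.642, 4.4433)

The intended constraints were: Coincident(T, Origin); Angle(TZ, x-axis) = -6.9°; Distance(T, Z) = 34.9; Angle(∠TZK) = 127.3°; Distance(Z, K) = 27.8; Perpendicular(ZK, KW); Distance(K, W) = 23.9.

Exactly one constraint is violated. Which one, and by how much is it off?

Distance(K, W) = 23.9 — off by 7.70.

T = (0.00, 0.00) ✓; TZ at -6.900° ✓; |TZ| = 34.90 ✓; ∠TZK = 127.3° ✓; |ZK| = 27.80 ✓; ∠(ZK, KW) = 90.00° ✓; |KW| = 16.20 ✗.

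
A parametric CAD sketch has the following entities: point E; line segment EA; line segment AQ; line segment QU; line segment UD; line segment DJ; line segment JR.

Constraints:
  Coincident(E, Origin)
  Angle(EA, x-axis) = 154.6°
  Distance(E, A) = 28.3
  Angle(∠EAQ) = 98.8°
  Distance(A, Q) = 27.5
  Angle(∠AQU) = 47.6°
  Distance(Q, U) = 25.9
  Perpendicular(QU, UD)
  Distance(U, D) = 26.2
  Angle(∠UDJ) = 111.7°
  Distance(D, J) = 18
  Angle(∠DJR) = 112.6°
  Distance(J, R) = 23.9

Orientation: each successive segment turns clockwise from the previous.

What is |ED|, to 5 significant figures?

26.972

E is at the origin; EA runs at 154.6° with length 28.3, so A = (-25.564, 12.139). ∠EAQ = 98.8° gives AQ at 73.400° from the x-axis; with |AQ| = 27.5, Q = (-17.708, 38.493). ∠AQU = 47.6° gives QU at -59.000° from the x-axis; with |QU| = 25.9, U = (-4.3685, 16.292). QU ⟂ UD, so UD runs at -149.00°; with |UD| = 26.2, D = (-26.826, 2.7981). Then |ED| = |D − E| = 26.972.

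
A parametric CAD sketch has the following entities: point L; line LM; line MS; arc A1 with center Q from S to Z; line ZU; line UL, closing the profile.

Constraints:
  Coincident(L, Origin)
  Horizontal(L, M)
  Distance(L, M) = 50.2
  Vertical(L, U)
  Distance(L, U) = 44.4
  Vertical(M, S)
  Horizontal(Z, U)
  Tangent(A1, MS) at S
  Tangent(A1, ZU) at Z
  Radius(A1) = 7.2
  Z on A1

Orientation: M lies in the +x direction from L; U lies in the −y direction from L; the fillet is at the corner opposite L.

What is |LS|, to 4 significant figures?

62.48

L is at the origin; LM is horizontal with |LM| = 50.2 and M on the +x side, so M = (50.20, 0.000). L and U share the same x with |LU| = 44.4 and U on the −y side, so U = (0.000, -44.40). The virtual corner opposite L is at (50.20, -44.40). Since A1 is tangent to MS there, QS ⟂ MS and A1 meets ZU tangentially, so QZ is at right angles to ZU, with radius 7.2, so the center Q sits 7.2 in from both sides at Q = (43.00, -37.20). That places the tangent points at S = (50.20, -37.20) on MS and Z = (43.00, -44.40) on ZU. Then |LS| = |S − L| = 62.48.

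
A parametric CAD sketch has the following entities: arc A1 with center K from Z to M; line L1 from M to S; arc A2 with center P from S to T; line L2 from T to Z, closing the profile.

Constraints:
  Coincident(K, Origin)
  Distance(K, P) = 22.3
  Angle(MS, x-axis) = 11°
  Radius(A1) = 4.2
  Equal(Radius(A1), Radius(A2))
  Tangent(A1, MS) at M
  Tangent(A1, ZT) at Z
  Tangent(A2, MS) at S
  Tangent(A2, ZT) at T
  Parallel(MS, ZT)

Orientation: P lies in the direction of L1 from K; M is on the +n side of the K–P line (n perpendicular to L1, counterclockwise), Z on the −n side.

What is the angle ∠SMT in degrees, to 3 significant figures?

20.6°

The slot axis is L1's direction at 11.0°, so u = (cos 11.0°, sin 11.0°) = (0.982, 0.191) and n = (−sin 11.0°, cos 11.0°) = (-0.191, 0.982). K is at the origin and P lies 22.3 along u from K, so P = 22.3·u = (21.9, 4.26). Tangency of A1 to both parallel lines with radius 4.2 puts M and Z at K ± 4.2·n: M = (-0.801, 4.12), Z = (0.801, -4.12). Equal radii place S and T the same way about P: S = P + 4.2·n = (21.1, 8.38), T = P − 4.2·n = (22.7, 0.132). Then cos ∠SMT = MS·MT / (|MS||MT|), giving 20.6°.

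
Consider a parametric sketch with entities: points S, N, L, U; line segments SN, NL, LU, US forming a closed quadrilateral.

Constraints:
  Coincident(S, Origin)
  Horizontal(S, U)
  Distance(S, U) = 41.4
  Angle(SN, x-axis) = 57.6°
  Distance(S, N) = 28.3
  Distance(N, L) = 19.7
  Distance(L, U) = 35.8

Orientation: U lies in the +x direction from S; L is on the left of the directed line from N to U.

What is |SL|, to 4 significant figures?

46.89

Checks: |NL| = 19.70 ✓; |LU| = 35.80 ✓.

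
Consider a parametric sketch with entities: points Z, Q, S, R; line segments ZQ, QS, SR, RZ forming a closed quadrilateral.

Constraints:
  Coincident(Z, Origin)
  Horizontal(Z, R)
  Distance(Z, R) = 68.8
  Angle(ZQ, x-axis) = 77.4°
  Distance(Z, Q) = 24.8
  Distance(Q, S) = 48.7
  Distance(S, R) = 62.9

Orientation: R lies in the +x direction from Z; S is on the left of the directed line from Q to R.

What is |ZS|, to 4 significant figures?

70.38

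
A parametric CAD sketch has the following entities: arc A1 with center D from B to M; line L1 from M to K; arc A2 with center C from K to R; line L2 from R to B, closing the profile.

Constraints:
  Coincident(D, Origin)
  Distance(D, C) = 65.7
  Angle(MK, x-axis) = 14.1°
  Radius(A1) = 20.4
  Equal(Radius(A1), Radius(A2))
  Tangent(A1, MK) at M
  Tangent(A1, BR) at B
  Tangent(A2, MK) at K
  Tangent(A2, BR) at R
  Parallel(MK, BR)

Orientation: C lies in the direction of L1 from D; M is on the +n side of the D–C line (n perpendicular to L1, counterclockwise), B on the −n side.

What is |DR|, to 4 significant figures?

68.79

The slot axis is L1's direction at 14.1°, so u = (cos 14.1°, sin 14.1°) = (0.9699, 0.2436) and n = (−sin 14.1°, cos 14.1°) = (-0.2436, 0.9699). D is at the origin and C lies 65.7 along u from D, so C = 65.7·u = (63.72, 16.01). Tangency of A1 to both parallel lines with radius 20.4 puts M and B at D ± 20.4·n: M = (-4.970, 19.79), B = (4.970, -19.79). Equal radii place K and R the same way about C: K = C + 20.4·n = (58.75, 35.79), R = C − 20.4·n = (68.69, -3.780). Then |DR| = |R − D| = 68.79.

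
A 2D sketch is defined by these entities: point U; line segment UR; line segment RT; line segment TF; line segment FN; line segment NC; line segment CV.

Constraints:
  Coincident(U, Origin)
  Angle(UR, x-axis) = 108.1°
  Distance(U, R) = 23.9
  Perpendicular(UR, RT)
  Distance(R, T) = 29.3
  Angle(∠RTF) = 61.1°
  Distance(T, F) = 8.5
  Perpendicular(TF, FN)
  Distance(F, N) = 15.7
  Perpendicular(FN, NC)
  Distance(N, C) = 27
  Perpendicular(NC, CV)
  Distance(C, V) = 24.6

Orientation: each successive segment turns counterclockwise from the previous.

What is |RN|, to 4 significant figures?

11.45

U is at the origin; UR runs at 108.1° with length 23.9, so R = (-7.425, 22.72). The perpendicularity gives RT at right angles to UR, so RT runs at -161.9°; with |RT| = 29.3, T = (-35.28, 13.61). ∠RTF = 61.1° gives TF at -43.00° from the x-axis; with |TF| = 8.5, F = (-29.06, 7.818). The perpendicularity gives FN at right angles to TF, so FN runs at 47.00°; with |FN| = 15.7, N = (-18.35, 19.30). Then |RN| = |N − R| = 11.45.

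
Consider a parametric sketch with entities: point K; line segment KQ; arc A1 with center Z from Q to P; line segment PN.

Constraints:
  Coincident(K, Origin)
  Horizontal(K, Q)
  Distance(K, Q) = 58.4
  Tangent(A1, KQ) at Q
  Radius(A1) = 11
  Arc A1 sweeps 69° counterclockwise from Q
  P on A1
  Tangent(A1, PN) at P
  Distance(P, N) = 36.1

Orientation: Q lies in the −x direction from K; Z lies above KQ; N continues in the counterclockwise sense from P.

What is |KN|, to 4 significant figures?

53.85

K is at the origin; K and Q share the same y with |KQ| = 58.4 and Q on the −x side, so Q = (-58.40, 0.000). A1 meets KQ tangentially, so ZQ is at right angles to KQ, so Z = Q + (0, 11) = (-58.40, 11.00). On A1, Q sits at bearing -90° from Z; a 69° counterclockwise sweep puts P at bearing -21°, so P = Z + 11.0·(cos -21°, sin -21°) = (-48.13, 7.058). The tangent condition forces ZP to be normal to PN, so PN runs along (−sin -21°, cos -21°); with |PN| = 36.1, N = (-35.19, 40.76). Then |KN| = |N − K| = 53.85.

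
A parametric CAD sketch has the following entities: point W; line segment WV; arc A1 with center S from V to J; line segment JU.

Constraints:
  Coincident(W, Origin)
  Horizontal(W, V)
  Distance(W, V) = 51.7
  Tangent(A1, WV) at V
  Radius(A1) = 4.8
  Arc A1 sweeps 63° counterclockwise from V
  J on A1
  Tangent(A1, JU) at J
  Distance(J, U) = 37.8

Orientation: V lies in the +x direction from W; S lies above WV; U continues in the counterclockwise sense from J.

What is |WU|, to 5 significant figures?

81.651

On A1, V sits at bearing -90° from S; a 63° counterclockwise sweep puts J at bearing -27°, so J = S + 4.8·(cos -27°, sin -27°) = (55.977, 2.6208). Since A1 is tangent to JU there, SJ ⟂ JU, so JU runs along (−sin -27°, cos -27°); with |JU| = 37.8, U = (73.138, 36.301). Then |WU| = |U − W| = 81.651.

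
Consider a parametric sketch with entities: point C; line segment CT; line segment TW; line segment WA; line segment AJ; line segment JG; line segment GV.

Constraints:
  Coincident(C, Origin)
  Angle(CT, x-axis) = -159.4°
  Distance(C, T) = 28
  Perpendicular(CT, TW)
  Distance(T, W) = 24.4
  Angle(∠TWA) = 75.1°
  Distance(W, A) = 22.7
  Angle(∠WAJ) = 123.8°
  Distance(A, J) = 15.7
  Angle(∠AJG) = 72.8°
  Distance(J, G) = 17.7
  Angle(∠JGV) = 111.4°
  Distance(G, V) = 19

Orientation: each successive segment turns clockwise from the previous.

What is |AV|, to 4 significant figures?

20.17

C is at the origin; CT runs at -159.4° with length 28.0, so T = (-26.21, -9.852). CT is perpendicular to TW, so TW runs at 110.6°; with |TW| = 24.4, W = (-34.79, 12.99). ∠TWA = 75.1° gives WA at 5.700° from the x-axis; with |WA| = 22.7, A = (-12.21, 15.24). ∠WAJ = 123.8° gives AJ at -50.50° from the x-axis; with |AJ| = 15.7, J = (-2.220, 3.128). ∠AJG = 72.8° gives JG at -157.7° from the x-axis; with |JG| = 17.7, G = (-18.60, -3.588). ∠JGV = 111.4° gives GV at 133.7° from the x-axis; with |GV| = 19.0, V = (-31.72, 10.15). Then |AV| = |V − A| = 20.17.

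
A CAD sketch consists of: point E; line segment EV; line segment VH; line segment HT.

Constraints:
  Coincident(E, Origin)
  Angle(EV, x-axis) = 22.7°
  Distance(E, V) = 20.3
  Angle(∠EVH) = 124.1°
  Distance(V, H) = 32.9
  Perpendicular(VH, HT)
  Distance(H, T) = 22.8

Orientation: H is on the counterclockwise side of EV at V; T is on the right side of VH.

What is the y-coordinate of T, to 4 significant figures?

35.58

E is at the origin; EV runs at 22.7° with length 20.3, so V = 20.3·(cos 22.7°, sin 22.7°) = (18.73, 7.834). ∠EVH = 124.1°, so VH runs at 22.7° + (180° − 124.1°) = 78.60° from the x-axis; with |VH| = 32.9, H = V + 32.9·(cos 78.60°, sin 78.60°) = (25.23, 40.08). VH is perpendicular to HT; with |HT| = 22.8 on the right of VH, T = H + 22.8·(0.9803, -0.1977) = (47.58, 35.58). So T.y = 35.58.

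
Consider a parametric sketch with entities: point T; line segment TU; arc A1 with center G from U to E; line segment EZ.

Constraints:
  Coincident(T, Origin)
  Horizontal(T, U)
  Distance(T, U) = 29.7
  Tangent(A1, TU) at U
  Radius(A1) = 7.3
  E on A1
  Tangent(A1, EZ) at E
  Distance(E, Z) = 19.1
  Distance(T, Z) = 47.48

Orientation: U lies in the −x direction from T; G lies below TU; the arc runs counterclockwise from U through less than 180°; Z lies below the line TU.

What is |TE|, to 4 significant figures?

37.32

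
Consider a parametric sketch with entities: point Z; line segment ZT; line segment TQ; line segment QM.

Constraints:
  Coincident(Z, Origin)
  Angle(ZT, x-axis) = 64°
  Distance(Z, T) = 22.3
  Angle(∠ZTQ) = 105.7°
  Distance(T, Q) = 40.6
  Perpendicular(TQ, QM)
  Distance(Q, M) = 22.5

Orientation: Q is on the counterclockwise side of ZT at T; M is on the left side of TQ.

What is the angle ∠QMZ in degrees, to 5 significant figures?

88.732°

Z is at the origin; ZT runs at 64.0° with length 22.3, so T = 22.3·(cos 64.0°, sin 64.0°) = (9.7757, 20.043). ∠ZTQ = 105.7°, so TQ runs at 64.0° + (180° − 105.7°) = 138.30° from the x-axis; with |TQ| = 40.6, Q = T + 40.6·(cos 138.30°, sin 138.30°) = (-20.538, 47.051). TQ ⟂ QM; with |QM| = 22.5 on the left of TQ, M = Q + 22.5·(-0.66523, -0.74664) = (-35.506, 30.252). Then cos ∠QMZ = MQ·MZ / (|MQ||MZ|), giving 88.732°.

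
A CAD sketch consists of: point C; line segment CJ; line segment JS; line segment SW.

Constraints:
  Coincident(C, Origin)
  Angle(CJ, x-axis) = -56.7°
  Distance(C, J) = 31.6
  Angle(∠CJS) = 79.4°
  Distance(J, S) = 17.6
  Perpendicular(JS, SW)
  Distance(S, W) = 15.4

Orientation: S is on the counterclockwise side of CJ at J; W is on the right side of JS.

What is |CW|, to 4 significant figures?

47.93

∠CJS = 79.4°, so JS runs at -56.7° + (180° − 79.4°) = 43.90° from the x-axis; with |JS| = 17.6, S = J + 17.6·(cos 43.90°, sin 43.90°) = (30.03, -14.21). The perpendicularity gives SW at right angles to JS; with |SW| = 15.4 on the right of JS, W = S + 15.4·(0.6934, -0.7206) = (40.71, -25.30). Then |CW| = |W − C| = 47.93.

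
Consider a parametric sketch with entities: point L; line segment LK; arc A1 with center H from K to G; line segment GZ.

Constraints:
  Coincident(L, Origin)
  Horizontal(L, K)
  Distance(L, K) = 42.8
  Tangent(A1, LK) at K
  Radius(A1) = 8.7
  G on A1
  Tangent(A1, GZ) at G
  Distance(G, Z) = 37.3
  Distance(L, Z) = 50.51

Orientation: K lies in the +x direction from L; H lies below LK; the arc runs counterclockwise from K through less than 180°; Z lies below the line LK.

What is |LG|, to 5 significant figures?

34.977

Checks: |HG| = 8.700 ✓; ∠(HG, GZ) = 90.00° ✓; |GZ| = 37.30 ✓; |LZ| = 50.51 ✓.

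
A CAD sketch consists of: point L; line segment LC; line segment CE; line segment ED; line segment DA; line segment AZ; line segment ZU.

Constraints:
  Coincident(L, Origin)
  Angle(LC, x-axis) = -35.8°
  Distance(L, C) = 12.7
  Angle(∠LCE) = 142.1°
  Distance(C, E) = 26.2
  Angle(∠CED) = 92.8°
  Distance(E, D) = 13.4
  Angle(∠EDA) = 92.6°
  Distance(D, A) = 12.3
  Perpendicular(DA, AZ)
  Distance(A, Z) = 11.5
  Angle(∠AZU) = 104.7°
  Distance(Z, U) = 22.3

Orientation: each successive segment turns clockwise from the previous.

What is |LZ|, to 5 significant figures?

24.014

L is at the origin; LC runs at -35.8° with length 12.7, so C = (10.301, -7.4290). ∠LCE = 142.1° gives CE at -73.700° from the x-axis; with |CE| = 26.2, E = (17.654, -32.576). ∠CED = 92.8° gives ED at -160.90° from the x-axis; with |ED| = 13.4, D = (4.9917, -36.961). ∠EDA = 92.6° gives DA at 111.70° from the x-axis; with |DA| = 12.3, A = (0.44378, -25.532). DA is perpendicular to AZ, so AZ runs at 21.700°; with |AZ| = 11.5, Z = (11.129, -21.280). Then |LZ| = |Z − L| = 24.014.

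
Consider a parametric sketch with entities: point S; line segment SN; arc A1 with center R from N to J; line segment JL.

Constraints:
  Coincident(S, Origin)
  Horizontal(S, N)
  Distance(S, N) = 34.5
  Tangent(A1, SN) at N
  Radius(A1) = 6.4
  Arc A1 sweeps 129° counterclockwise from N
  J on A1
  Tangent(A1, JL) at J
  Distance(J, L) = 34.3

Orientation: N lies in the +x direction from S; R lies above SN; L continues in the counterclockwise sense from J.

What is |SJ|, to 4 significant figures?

40.83

S is at the origin; SN is horizontal with |SN| = 34.5 and N on the +x side, so N = (34.50, 0.000). Since A1 is tangent to SN there, RN ⟂ SN, so R = N + (0, 6.4) = (34.50, 6.400). On A1, N sits at bearing -90° from R; a 129° counterclockwise sweep puts J at bearing 39°, so J = R + 6.4·(cos 39°, sin 39°) = (39.47, 10.43). Then |SJ| = |J − S| = 40.83.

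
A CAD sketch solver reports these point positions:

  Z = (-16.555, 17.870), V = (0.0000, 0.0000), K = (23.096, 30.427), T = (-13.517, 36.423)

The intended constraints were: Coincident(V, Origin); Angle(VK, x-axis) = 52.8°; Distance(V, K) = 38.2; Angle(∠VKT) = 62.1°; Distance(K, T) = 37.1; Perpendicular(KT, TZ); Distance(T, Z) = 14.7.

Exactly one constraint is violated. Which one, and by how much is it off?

Distance(T, Z) = 14.7 — off by 4.10.

V = (0.00, 0.00) ✓; VK at 52.80° ✓; |VK| = 38.20 ✓; ∠VKT = 62.10° ✓; |KT| = 37.10 ✓; ∠(KT, TZ) = 90.00° ✓; |TZ| = 18.80 ✗.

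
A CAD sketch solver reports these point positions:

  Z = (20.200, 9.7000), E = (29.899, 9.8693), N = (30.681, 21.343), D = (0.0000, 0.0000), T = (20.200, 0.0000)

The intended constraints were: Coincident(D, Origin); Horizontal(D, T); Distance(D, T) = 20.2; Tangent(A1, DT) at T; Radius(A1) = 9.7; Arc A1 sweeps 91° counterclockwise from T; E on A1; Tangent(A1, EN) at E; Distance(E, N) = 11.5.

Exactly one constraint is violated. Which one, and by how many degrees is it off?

Tangent(A1, EN) at E — off by 4.90°.

D = (0.00, 0.00) ✓; D.y = 0.00, T.y = 0.00 ✓; |DT| = 20.20 ✓; ∠(ZT, TD) = 90.00° ✓; |ZT| = 9.700 ✓; bearing(Z→E) − bearing(Z→T) = 91.00° ✓; |ZE| = 9.700 ✓; ∠(ZE, EN) = 94.90° ✗; |EN| = 11.50 ✓.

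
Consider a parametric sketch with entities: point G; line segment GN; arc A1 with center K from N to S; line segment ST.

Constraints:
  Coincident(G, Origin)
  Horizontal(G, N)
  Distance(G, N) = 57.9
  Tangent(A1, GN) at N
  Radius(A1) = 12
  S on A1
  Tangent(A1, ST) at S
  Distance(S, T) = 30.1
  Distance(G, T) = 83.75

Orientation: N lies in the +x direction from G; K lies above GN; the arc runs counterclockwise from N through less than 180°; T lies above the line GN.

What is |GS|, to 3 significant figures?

70.6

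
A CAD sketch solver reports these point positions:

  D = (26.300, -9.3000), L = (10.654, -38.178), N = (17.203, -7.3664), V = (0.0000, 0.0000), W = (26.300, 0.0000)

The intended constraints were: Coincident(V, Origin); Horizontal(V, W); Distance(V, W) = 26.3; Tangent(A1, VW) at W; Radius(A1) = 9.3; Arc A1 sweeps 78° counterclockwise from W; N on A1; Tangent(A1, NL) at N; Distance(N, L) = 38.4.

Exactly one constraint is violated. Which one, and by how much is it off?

Distance(N, L) = 38.4 — off by 6.90.

V = (0.00, 0.00) ✓; V.y = 0.00, W.y = 0.00 ✓; |VW| = 26.30 ✓; ∠(DW, WV) = 90.00° ✓; |DW| = 9.300 ✓; bearing(D→N) − bearing(D→W) = 78.00° ✓; |DN| = 9.300 ✓; ∠(DN, NL) = 90.00° ✓; |NL| = 31.50 ✗.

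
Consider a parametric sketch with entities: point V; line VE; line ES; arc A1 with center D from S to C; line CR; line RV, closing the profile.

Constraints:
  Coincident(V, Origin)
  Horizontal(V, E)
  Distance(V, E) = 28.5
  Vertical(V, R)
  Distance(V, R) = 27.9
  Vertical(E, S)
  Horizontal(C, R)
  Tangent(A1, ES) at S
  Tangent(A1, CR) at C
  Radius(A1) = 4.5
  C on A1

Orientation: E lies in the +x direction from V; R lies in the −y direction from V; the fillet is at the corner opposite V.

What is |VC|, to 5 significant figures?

36.802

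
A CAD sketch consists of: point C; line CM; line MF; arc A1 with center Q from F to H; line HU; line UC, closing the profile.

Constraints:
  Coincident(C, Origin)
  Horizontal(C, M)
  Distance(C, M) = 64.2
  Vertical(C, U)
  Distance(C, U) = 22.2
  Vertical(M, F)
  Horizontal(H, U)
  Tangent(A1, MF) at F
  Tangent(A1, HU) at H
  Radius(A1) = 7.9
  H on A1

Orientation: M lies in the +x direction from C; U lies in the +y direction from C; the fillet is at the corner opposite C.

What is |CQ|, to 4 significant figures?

58.09

C and U share the same x with |CU| = 22.2 and U on the +y side, so U = (0.000, 22.20). The virtual corner opposite C is at (64.20, 22.20). Tangency of A1 to MF means the radius QF is perpendicular to MF and the tangent condition forces QH to be normal to HU, with radius 7.9, so the center Q sits 7.9 in from both sides at Q = (56.30, 14.30). Then |CQ| = |Q − C| = 58.09.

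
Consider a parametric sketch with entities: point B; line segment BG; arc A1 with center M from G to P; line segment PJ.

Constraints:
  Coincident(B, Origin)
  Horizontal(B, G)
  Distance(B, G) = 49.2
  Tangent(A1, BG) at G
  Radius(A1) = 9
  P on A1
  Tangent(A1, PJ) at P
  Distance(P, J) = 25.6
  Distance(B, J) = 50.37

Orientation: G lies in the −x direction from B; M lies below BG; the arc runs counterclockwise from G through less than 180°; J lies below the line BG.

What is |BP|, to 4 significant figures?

57.67

B is at the origin; BG is horizontal with |BG| = 49.2 and G on the −x side, so G = (-49.20, 0.000). A1 meets BG tangentially, so MG is at right angles to BG, so M = G + (0, -9) = (-49.20, -9.000). Since MP ⟂ PJ (tangency), |MJ| = √(9.0² + 25.6²) = 27.14 regardless of where P sits on A1. So J lies on both circle(B, 50.37) and circle(M, 27.14); the below-BG intersection is J = (-37.59, -33.53). P is the foot of the tangent from J: P = (-55.60, -15.33).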